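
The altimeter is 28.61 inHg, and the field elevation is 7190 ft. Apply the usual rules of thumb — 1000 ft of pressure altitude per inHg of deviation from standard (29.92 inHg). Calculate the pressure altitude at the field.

8500 ft

Pressure correction = (29.92 − 28.61) × 1000 = +1310 ft.
Pressure altitude = 7190 + (+1310) = 8500 ft.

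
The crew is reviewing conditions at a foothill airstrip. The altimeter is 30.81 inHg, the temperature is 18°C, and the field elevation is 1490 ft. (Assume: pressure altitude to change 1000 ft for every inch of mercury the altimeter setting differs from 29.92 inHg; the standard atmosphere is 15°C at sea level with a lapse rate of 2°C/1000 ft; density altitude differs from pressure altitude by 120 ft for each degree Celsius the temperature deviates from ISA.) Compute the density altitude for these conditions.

1104 ft

Pressure altitude = 1490 + (29.92 − 30.81) × 1000 = 1490 + (-890) = 600 ft.
ISA temperature at 600 ft = 15 − 2 × (600/1000) = 13.8°C.
ISA deviation = 18 − 13.8 = +4.2°C.
Density altitude = 600 + 120 × (4.2) = 1104 ft.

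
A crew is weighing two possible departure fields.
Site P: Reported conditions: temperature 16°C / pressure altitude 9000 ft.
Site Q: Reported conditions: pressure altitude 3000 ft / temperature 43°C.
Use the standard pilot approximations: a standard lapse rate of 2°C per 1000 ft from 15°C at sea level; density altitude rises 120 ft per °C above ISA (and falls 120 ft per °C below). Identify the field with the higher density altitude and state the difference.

Site P by 4200 ft

Site P: ISA temp = -3°C, deviation +19°C, DA = 9000 + 120 × 19 = 11280 ft.
Site Q: ISA temp = 9°C, deviation +34°C, DA = 3000 + 120 × 34 = 7080 ft.
Site P is higher by 11280 − 7080 = 4200 ft.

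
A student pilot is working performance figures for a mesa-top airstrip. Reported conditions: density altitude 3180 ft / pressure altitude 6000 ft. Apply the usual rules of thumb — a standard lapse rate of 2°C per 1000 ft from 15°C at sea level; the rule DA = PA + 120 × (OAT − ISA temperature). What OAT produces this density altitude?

Density altitude − pressure altitude = 3180 − 6000 = -2820 ft.
At 120 ft/°C that is an ISA deviation of -2820/120 = -23.5°C.
ISA temperature at 6000 ft = 15 − 2 × (6000/1000) = 3°C.
OAT = ISA + deviation = 3 + (-23.5) = -20.5°C.

-20.5°C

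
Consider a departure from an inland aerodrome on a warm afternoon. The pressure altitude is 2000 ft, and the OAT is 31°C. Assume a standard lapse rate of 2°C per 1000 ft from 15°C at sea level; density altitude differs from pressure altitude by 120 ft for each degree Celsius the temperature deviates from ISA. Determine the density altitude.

4400 ft

ISA temperature at 2000 ft = 15 − 2 × (2000/1000) = 11°C.
ISA deviation = 31 − 11 = +20°C.
Density altitude = 2000 + 120 × (20) = 2000 + (+2400) = 4400 ft.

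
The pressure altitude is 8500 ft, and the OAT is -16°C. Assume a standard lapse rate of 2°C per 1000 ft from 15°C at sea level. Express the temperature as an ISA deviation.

ISA-14°C

ISA temperature at 8500 ft = 15 − 2 × (8500/1000) = -2°C.
Deviation = OAT − ISA = -16 − (-2) = -14°C.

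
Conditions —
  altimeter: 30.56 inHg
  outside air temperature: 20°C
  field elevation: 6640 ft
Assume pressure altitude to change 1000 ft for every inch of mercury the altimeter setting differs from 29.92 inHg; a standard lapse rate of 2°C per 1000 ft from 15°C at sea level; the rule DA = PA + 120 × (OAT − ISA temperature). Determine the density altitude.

8040 ft

Pressure altitude = 6640 + (29.92 − 30.56) × 1000 = 6640 + (-640) = 6000 ft.
ISA temperature at 6000 ft = 15 − 2 × (6000/1000) = 3°C.
ISA deviation = 20 − 3 = +17°C.
Density altitude = 6000 + 120 × (17) = 8040 ft.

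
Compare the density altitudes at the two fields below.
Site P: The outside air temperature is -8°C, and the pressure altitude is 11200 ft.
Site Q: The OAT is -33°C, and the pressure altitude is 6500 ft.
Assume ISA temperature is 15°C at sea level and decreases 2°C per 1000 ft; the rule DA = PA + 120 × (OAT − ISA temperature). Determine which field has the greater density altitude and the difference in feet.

Site P: ISA temp = -7.4°C, deviation -0.6°C, DA = 11200 + 120 × (-0.6) = 11128 ft.
Site Q: ISA temp = 2°C, deviation -35°C, DA = 6500 + 120 × (-35) = 2300 ft.
Site P is higher by 11128 − 2300 = 8828 ft.

Site P by 8828 ft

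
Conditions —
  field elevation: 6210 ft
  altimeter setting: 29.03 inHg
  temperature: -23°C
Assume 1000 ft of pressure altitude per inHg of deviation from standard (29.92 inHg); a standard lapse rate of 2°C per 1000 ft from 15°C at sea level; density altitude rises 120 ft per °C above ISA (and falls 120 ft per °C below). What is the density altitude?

4244 ft

Pressure altitude = 6210 + (29.92 − 29.03) × 1000 = 6210 + (+890) = 7100 ft.
ISA temperature at 7100 ft = 15 − 2 × (7100/1000) = 0.8°C.
ISA deviation = -23 − 0.8 = -23.8°C.
Density altitude = 7100 + 120 × (-23.8) = 4244 ft.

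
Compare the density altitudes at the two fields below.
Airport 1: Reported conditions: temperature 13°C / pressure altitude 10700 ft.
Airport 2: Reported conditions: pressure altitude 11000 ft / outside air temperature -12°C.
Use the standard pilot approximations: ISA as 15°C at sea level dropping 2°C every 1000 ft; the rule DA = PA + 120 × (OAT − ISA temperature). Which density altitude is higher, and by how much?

Airport 1 by 2628 ft

Airport 1: ISA temp = -6.4°C, deviation +19.4°C, DA = 10700 + 120 × 19.4 = 13028 ft.
Airport 2: ISA temp = -7°C, deviation -5°C, DA = 11000 + 120 × (-5) = 10400 ft.
Airport 1 is higher by 13028 − 10400 = 2628 ft.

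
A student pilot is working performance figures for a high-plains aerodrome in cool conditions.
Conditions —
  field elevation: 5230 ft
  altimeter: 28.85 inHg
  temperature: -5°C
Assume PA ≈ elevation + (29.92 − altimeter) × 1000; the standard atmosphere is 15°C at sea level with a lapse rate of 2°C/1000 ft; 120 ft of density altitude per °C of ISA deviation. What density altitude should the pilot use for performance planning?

5412 ft

Pressure altitude = 5230 + (29.92 − 28.85) × 1000 = 5230 + (+1070) = 6300 ft.
ISA temperature at 6300 ft = 15 − 2 × (6300/1000) = 2.4°C.
ISA deviation = -5 − 2.4 = -7.4°C.
Density altitude = 6300 + 120 × (-7.4) = 5412 ft.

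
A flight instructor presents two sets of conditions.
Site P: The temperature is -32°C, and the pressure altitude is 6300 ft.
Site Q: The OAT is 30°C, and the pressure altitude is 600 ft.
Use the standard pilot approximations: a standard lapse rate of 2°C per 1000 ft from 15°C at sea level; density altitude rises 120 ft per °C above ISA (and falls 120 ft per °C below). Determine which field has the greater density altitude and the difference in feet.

Site Q by 372 ft

Site P: ISA temp = 2.4°C, deviation -34.4°C, DA = 6300 + 120 × (-34.4) = 2172 ft.
Site Q: ISA temp = 13.8°C, deviation +16.2°C, DA = 600 + 120 × 16.2 = 2544 ft.
Site Q is higher by 2544 − 2172 = 372 ft.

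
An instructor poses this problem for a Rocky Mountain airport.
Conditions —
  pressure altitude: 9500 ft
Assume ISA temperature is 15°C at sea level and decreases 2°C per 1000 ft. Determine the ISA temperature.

ISA temperature = 15 − 2 × (9500/1000) = 15 − 19 = -4°C.

-4°C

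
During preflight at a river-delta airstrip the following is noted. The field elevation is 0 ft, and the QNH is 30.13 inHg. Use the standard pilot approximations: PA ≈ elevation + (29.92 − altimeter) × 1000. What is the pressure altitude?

-210 ft

Pressure correction = (29.92 − 30.13) × 1000 = -210 ft.
Pressure altitude = 0 + (-210) = -210 ft.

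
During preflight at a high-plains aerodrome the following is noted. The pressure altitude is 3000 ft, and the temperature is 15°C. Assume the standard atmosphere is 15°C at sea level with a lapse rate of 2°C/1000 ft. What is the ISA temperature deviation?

ISA+6°C

ISA temperature at 3000 ft = 15 − 2 × (3000/1000) = 9°C.
Deviation = OAT − ISA = 15 − 9 = +6°C.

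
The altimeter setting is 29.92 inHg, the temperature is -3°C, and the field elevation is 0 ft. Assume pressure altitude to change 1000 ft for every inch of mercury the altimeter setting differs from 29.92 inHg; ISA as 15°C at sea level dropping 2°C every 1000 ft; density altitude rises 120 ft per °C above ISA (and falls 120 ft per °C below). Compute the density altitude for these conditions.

-2160 ft

Pressure altitude = 0 + (29.92 − 29.92) × 1000 = 0 + (0) = 0 ft.
ISA temperature at 0 ft = 15 − 2 × (0/1000) = 15°C.
ISA deviation = -3 − 15 = -18°C.
Density altitude = 0 + 120 × (-18) = -2160 ft.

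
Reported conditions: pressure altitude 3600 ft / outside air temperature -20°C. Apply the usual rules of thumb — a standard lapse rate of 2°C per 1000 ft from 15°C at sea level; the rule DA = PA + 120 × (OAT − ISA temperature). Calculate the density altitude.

ISA temperature at 3600 ft = 15 − 2 × (3600/1000) = 7.8°C.
ISA deviation = -20 − 7.8 = -27.8°C.
Density altitude = 3600 + 120 × (-27.8) = 3600 + (-3336) = 264 ft.

264 ft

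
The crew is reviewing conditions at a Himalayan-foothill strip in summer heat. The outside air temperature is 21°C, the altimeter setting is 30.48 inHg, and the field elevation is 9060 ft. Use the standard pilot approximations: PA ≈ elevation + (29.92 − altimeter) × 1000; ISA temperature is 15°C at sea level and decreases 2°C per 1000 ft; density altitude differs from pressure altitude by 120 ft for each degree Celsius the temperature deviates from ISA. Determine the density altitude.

11260 ft

Pressure altitude = 9060 + (29.92 − 30.48) × 1000 = 9060 + (-560) = 8500 ft.
ISA temperature at 8500 ft = 15 − 2 × (8500/1000) = -2°C.
ISA deviation = 21 − (-2) = +23°C.
Density altitude = 8500 + 120 × (23) = 11260 ft.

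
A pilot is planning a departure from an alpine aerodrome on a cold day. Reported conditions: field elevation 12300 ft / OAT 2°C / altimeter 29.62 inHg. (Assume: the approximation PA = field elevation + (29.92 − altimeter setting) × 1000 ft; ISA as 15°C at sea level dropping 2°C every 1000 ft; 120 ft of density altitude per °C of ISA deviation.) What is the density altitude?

Pressure altitude = 12300 + (29.92 − 29.62) × 1000 = 12300 + (+300) = 12600 ft.
ISA temperature at 12600 ft = 15 − 2 × (12600/1000) = -10.2°C.
ISA deviation = 2 − (-10.2) = +12.2°C.
Density altitude = 12600 + 120 × (12.2) = 14064 ft.

14064 ft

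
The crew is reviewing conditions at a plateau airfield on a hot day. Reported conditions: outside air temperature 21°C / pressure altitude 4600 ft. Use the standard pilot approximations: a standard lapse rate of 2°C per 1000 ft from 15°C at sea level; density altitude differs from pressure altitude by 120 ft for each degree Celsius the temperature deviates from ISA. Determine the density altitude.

6424 ft

ISA temperature at 4600 ft = 15 − 2 × (4600/1000) = 5.8°C.
ISA deviation = 21 − 5.8 = +15.2°C.
Density altitude = 4600 + 120 × (15.2) = 4600 + (+1824) = 6424 ft.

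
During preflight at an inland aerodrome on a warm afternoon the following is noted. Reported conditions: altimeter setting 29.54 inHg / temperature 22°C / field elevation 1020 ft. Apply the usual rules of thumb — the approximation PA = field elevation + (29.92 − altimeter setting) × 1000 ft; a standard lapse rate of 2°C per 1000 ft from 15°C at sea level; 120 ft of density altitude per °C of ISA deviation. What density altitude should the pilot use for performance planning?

Pressure altitude = 1020 + (29.92 − 29.54) × 1000 = 1020 + (+380) = 1400 ft.
ISA temperature at 1400 ft = 15 − 2 × (1400/1000) = 12.2°C.
ISA deviation = 22 − 12.2 = +9.8°C.
Density altitude = 1400 + 120 × (9.8) = 2576 ft.

2576 ft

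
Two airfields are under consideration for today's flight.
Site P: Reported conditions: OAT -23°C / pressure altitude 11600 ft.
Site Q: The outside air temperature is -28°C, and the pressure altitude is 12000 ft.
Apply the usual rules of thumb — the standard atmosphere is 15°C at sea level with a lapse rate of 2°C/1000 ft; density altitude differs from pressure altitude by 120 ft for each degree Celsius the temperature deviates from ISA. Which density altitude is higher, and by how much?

Site P by 104 ft

Site P: ISA temp = -8.2°C, deviation -14.8°C, DA = 11600 + 120 × (-14.8) = 9824 ft.
Site Q: ISA temp = -9°C, deviation -19°C, DA = 12000 + 120 × (-19) = 9720 ft.
Site P is higher by 9824 − 9720 = 104 ft.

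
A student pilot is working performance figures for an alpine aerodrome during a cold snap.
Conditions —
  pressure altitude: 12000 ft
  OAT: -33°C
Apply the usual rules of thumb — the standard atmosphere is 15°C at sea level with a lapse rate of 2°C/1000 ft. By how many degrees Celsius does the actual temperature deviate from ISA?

ISA temperature at 12000 ft = 15 − 2 × (12000/1000) = -9°C.
Deviation = OAT − ISA = -33 − (-9) = -24°C.

ISA-24°C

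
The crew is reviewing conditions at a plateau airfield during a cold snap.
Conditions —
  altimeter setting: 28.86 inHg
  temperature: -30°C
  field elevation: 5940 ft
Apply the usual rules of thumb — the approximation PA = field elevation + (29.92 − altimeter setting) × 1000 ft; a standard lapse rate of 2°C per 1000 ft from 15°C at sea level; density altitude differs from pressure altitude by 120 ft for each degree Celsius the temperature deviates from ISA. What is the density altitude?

Pressure altitude = 5940 + (29.92 − 28.86) × 1000 = 5940 + (+1060) = 7000 ft.
ISA temperature at 7000 ft = 15 − 2 × (7000/1000) = 1°C.
ISA deviation = -30 − 1 = -31°C.
Density altitude = 7000 + 120 × (-31) = 3280 ft.

3280 ft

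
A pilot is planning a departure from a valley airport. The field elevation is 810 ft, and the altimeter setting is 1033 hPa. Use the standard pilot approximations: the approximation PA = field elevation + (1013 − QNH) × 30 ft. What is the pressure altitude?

210 ft

Pressure correction = (1013 − 1033) × 30 = -600 ft.
Pressure altitude = 810 + (-600) = 210 ft.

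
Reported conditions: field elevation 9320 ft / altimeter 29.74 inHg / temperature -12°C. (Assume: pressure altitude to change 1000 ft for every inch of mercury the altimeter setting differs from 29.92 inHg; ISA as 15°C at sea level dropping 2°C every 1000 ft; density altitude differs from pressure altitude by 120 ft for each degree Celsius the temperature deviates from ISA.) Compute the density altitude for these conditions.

8540 ft

Pressure altitude = 9320 + (29.92 − 29.74) × 1000 = 9320 + (+180) = 9500 ft.
ISA temperature at 9500 ft = 15 − 2 × (9500/1000) = -4°C.
ISA deviation = -12 − (-4) = -8°C.
Density altitude = 9500 + 120 × (-8) = 8540 ft.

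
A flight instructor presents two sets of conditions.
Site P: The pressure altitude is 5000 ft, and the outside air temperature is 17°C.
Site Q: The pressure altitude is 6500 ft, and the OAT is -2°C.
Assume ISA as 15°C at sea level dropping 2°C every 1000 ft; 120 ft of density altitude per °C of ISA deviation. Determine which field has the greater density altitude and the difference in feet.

Site P by 420 ft

Site P: ISA temp = 5°C, deviation +12°C, DA = 5000 + 120 × 12 = 6440 ft.
Site Q: ISA temp = 2°C, deviation -4°C, DA = 6500 + 120 × (-4) = 6020 ft.
Site P is higher by 6440 − 6020 = 420 ft.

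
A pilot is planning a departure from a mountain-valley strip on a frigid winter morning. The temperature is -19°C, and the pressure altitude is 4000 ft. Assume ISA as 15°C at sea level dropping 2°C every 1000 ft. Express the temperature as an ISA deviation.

ISA-26°C

ISA temperature at 4000 ft = 15 − 2 × (4000/1000) = 7°C.
Deviation = OAT − ISA = -19 − 7 = -26°C.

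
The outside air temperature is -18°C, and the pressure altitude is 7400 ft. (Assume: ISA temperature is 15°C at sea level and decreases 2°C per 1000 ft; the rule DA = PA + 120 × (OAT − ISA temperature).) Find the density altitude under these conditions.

5216 ft

ISA temperature at 7400 ft = 15 − 2 × (7400/1000) = 0.2°C.
ISA deviation = -18 − 0.2 = -18.2°C.
Density altitude = 7400 + 120 × (-18.2) = 7400 + (-2184) = 5216 ft.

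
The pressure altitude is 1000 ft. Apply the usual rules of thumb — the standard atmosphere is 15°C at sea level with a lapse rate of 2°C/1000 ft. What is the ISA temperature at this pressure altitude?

13°C

ISA temperature = 15 − 2 × (1000/1000) = 15 − 2 = 13°C.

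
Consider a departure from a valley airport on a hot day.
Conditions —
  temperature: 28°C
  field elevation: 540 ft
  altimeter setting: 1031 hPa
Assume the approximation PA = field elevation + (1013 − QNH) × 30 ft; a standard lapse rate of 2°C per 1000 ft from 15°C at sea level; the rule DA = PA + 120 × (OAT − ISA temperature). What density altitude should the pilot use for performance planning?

Pressure altitude = 540 + (1013 − 1031) × 30 = 540 + (-540) = 0 ft.
ISA temperature at 0 ft = 15 − 2 × (0/1000) = 15°C.
ISA deviation = 28 − 15 = +13°C.
Density altitude = 0 + 120 × (13) = 1560 ft.

1560 ft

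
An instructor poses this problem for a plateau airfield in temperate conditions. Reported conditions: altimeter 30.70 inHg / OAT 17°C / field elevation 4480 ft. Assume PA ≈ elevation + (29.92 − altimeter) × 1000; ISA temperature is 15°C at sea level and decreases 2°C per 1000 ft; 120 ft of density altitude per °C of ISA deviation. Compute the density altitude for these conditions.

Pressure altitude = 4480 + (29.92 − 30.70) × 1000 = 4480 + (-780) = 3700 ft.
ISA temperature at 3700 ft = 15 − 2 × (3700/1000) = 7.6°C.
ISA deviation = 17 − 7.6 = +9.4°C.
Density altitude = 3700 + 120 × (9.4) = 4828 ft.

4828 ft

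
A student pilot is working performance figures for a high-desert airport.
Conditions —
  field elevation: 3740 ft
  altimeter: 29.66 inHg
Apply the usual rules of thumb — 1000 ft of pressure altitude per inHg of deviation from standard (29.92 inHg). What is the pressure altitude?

4000 ft

Pressure correction = (29.92 − 29.66) × 1000 = +260 ft.
Pressure altitude = 3740 + (+260) = 4000 ft.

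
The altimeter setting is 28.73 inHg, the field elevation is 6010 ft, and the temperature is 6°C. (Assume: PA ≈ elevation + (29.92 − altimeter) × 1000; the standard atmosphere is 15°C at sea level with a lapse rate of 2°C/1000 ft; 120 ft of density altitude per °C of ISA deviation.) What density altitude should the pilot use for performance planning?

Pressure altitude = 6010 + (29.92 − 28.73) × 1000 = 6010 + (+1190) = 7200 ft.
ISA temperature at 7200 ft = 15 − 2 × (7200/1000) = 0.6°C.
ISA deviation = 6 − 0.6 = +5.4°C.
Density altitude = 7200 + 120 × (5.4) = 7848 ft.

7848 ft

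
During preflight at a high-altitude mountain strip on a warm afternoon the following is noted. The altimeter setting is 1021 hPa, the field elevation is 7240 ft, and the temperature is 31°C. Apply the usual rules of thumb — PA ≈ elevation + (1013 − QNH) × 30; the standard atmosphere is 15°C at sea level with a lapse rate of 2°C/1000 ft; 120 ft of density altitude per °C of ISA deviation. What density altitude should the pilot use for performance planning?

Pressure altitude = 7240 + (1013 − 1021) × 30 = 7240 + (-240) = 7000 ft.
ISA temperature at 7000 ft = 15 − 2 × (7000/1000) = 1°C.
ISA deviation = 31 − 1 = +30°C.
Density altitude = 7000 + 120 × (30) = 10600 ft.

10600 ft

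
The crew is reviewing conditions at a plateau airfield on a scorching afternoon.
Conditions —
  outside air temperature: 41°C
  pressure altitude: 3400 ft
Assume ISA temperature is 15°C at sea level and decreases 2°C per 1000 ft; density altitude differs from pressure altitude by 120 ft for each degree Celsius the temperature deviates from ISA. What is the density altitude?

ISA temperature at 3400 ft = 15 − 2 × (3400/1000) = 8.2°C.
ISA deviation = 41 − 8.2 = +32.8°C.
Density altitude = 3400 + 120 × (32.8) = 3400 + (+3936) = 7336 ft.

7336 ft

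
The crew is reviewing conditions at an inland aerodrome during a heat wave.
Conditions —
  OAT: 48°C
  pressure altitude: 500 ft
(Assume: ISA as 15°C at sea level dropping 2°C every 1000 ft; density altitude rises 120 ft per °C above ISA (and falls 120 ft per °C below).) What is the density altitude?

ISA temperature at 500 ft = 15 − 2 × (500/1000) = 14°C.
ISA deviation = 48 − 14 = +34°C.
Density altitude = 500 + 120 × (34) = 500 + (+4080) = 4580 ft.

4580 ft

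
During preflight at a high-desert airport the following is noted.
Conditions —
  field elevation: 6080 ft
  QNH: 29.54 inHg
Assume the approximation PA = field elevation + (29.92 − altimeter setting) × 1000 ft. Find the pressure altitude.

Pressure correction = (29.92 − 29.54) × 1000 = +380 ft.
Pressure altitude = 6080 + (+380) = 6460 ft.

6460 ft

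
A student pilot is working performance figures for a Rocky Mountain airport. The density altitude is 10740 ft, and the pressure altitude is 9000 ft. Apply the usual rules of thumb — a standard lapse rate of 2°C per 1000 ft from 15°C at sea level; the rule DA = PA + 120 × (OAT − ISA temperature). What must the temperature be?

Density altitude − pressure altitude = 10740 − 9000 = +1740 ft.
At 120 ft/°C that is an ISA deviation of 1740/120 = +14.5°C.
ISA temperature at 9000 ft = 15 − 2 × (9000/1000) = -3°C.
OAT = ISA + deviation = -3 + (+14.5) = 11.5°C.

11.5°C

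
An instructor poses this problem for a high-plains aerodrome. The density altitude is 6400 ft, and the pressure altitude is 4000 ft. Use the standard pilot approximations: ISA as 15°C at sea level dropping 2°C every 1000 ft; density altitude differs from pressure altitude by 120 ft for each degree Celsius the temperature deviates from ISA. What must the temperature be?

27°C

Density altitude − pressure altitude = 6400 − 4000 = +2400 ft.
At 120 ft/°C that is an ISA deviation of 2400/120 = +20°C.
ISA temperature at 4000 ft = 15 − 2 × (4000/1000) = 7°C.
OAT = ISA + deviation = 7 + (+20) = 27°C.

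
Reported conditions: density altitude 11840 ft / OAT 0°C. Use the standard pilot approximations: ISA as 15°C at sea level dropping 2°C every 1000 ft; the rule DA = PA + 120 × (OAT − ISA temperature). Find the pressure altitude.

11000 ft

DA = PA + 120 × (OAT − (15 − 2·PA/1000)) = PA + 120·OAT − 1800 + 0.24·PA = 1.24·PA + 120·OAT − 1800.
So 1.24·PA = 11840 − 120 × 0 + 1800 = 13640.
PA = 13640 / 1.24 = 11000 ft.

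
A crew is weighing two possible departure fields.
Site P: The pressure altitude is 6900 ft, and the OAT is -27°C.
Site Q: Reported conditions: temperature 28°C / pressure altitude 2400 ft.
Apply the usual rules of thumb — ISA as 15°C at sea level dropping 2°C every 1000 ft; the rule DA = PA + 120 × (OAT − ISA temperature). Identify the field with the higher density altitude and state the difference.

Site P: ISA temp = 1.2°C, deviation -28.2°C, DA = 6900 + 120 × (-28.2) = 3516 ft.
Site Q: ISA temp = 10.2°C, deviation +17.8°C, DA = 2400 + 120 × 17.8 = 4536 ft.
Site Q is higher by 4536 − 3516 = 1020 ft.

Site Q by 1020 ft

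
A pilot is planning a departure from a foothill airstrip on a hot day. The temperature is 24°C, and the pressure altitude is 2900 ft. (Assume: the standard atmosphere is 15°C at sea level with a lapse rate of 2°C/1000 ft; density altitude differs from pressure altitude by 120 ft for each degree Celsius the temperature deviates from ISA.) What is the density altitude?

ISA temperature at 2900 ft = 15 − 2 × (2900/1000) = 9.2°C.
ISA deviation = 24 − 9.2 = +14.8°C.
Density altitude = 2900 + 120 × (14.8) = 2900 + (+1776) = 4676 ft.

4676 ft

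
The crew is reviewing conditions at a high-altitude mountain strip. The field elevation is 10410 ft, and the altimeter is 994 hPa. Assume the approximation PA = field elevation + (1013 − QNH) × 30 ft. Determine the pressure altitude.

10980 ft

Pressure correction = (1013 − 994) × 30 = +570 ft.
Pressure altitude = 10410 + (+570) = 10980 ft.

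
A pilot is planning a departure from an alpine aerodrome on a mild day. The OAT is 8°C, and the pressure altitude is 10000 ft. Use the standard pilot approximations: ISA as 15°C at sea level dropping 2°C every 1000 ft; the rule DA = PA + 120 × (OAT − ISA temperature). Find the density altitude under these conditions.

11560 ft

ISA temperature at 10000 ft = 15 − 2 × (10000/1000) = -5°C.
ISA deviation = 8 − (-5) = +13°C.
Density altitude = 10000 + 120 × (13) = 10000 + (+1560) = 11560 ft.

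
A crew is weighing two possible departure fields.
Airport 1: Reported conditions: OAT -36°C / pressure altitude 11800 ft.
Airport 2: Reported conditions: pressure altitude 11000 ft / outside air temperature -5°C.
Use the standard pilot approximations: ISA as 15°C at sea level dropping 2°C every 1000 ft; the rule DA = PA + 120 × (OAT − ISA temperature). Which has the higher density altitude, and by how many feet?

Airport 1: ISA temp = -8.6°C, deviation -27.4°C, DA = 11800 + 120 × (-27.4) = 8512 ft.
Airport 2: ISA temp = -7°C, deviation +2°C, DA = 11000 + 120 × 2 = 11240 ft.
Airport 2 is higher by 11240 − 8512 = 2728 ft.

Airport 2 by 2728 ft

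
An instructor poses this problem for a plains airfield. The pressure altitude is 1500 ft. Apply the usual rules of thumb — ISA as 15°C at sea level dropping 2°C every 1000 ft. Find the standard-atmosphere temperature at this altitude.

ISA temperature = 15 − 2 × (1500/1000) = 15 − 3 = 12°C.

12°C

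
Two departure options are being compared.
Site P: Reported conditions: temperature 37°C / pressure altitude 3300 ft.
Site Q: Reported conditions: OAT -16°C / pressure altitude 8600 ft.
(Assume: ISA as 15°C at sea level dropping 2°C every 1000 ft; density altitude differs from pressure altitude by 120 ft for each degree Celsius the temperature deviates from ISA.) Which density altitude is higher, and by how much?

Site Q by 212 ft

Site P: ISA temp = 8.4°C, deviation +28.6°C, DA = 3300 + 120 × 28.6 = 6732 ft.
Site Q: ISA temp = -2.2°C, deviation -13.8°C, DA = 8600 + 120 × (-13.8) = 6944 ft.
Site Q is higher by 6944 − 6732 = 212 ft.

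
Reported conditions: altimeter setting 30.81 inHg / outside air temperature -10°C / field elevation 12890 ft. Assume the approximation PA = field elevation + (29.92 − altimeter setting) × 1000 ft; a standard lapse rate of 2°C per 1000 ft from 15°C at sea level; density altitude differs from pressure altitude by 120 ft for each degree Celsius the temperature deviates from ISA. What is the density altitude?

11880 ft

Pressure altitude = 12890 + (29.92 − 30.81) × 1000 = 12890 + (-890) = 12000 ft.
ISA temperature at 12000 ft = 15 − 2 × (12000/1000) = -9°C.
ISA deviation = -10 − (-9) = -1°C.
Density altitude = 12000 + 120 × (-1) = 11880 ft.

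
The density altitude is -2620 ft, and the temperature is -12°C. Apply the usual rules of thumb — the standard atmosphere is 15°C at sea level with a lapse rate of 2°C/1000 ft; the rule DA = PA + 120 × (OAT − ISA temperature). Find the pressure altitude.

DA = PA + 120 × (OAT − (15 − 2·PA/1000)) = PA + 120·OAT − 1800 + 0.24·PA = 1.24·PA + 120·OAT − 1800.
So 1.24·PA = -2620 − 120 × (-12) + 1800 = 620.
PA = 620 / 1.24 = 500 ft.

500 ft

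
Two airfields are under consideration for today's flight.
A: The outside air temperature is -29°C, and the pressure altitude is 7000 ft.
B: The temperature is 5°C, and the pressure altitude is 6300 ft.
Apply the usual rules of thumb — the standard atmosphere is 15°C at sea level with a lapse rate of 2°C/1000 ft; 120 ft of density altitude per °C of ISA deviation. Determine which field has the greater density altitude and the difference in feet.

B by 3212 ft

A: ISA temp = 1°C, deviation -30°C, DA = 7000 + 120 × (-30) = 3400 ft.
B: ISA temp = 2.4°C, deviation +2.6°C, DA = 6300 + 120 × 2.6 = 6612 ft.
B is higher by 6612 − 3400 = 3212 ft.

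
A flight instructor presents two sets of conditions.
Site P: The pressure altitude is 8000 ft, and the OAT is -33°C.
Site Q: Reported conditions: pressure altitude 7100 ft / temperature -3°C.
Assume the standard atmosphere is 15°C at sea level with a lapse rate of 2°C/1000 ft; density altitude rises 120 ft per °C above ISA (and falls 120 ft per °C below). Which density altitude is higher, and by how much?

Site P: ISA temp = -1°C, deviation -32°C, DA = 8000 + 120 × (-32) = 4160 ft.
Site Q: ISA temp = 0.8°C, deviation -3.8°C, DA = 7100 + 120 × (-3.8) = 6644 ft.
Site Q is higher by 6644 − 4160 = 2484 ft.

Site Q by 2484 ft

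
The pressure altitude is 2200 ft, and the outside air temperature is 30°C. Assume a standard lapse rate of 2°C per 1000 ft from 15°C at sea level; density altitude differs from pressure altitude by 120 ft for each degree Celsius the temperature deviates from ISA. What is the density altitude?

ISA temperature at 2200 ft = 15 − 2 × (2200/1000) = 10.6°C.
ISA deviation = 30 − 10.6 = +19.4°C.
Density altitude = 2200 + 120 × (19.4) = 2200 + (+2328) = 4528 ft.

4528 ft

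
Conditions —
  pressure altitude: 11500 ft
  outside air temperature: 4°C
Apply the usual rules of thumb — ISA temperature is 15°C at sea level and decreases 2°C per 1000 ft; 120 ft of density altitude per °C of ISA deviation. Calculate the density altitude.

ISA temperature at 11500 ft = 15 − 2 × (11500/1000) = -8°C.
ISA deviation = 4 − (-8) = +12°C.
Density altitude = 11500 + 120 × (12) = 11500 + (+1440) = 12940 ft.

12940 ft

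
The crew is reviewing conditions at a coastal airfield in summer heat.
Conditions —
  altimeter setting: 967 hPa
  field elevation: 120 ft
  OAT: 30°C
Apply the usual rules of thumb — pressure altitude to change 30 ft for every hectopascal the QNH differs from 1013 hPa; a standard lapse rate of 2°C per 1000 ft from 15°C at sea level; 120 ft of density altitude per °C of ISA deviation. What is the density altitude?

3660 ft

Pressure altitude = 120 + (1013 − 967) × 30 = 120 + (+1380) = 1500 ft.
ISA temperature at 1500 ft = 15 − 2 × (1500/1000) = 12°C.
ISA deviation = 30 − 12 = +18°C.
Density altitude = 1500 + 120 × (18) = 3660 ft.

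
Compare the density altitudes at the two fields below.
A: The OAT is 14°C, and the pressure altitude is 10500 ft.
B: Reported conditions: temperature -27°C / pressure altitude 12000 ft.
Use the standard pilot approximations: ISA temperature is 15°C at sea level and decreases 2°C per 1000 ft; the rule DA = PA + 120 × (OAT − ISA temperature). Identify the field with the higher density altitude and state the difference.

A: ISA temp = -6°C, deviation +20°C, DA = 10500 + 120 × 20 = 12900 ft.
B: ISA temp = -9°C, deviation -18°C, DA = 12000 + 120 × (-18) = 9840 ft.
A is higher by 12900 − 9840 = 3060 ft.

A by 3060 ft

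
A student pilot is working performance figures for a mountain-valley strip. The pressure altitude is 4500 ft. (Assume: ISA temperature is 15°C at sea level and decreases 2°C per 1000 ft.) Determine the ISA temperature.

ISA temperature = 15 − 2 × (4500/1000) = 15 − 9 = 6°C.

6°C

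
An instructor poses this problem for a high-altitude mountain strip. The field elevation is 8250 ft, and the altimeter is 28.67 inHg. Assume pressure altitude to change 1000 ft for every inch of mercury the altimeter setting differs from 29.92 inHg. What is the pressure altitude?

9500 ft

Pressure correction = (29.92 − 28.67) × 1000 = +1250 ft.
Pressure altitude = 8250 + (+1250) = 9500 ft.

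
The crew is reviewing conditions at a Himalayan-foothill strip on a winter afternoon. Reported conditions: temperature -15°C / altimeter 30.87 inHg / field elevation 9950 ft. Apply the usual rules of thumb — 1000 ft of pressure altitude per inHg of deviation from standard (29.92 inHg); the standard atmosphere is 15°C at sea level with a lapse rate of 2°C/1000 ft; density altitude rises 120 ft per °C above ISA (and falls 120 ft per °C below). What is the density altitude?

Pressure altitude = 9950 + (29.92 − 30.87) × 1000 = 9950 + (-950) = 9000 ft.
ISA temperature at 9000 ft = 15 − 2 × (9000/1000) = -3°C.
ISA deviation = -15 − (-3) = -12°C.
Density altitude = 9000 + 120 × (-12) = 7560 ft.

7560 ft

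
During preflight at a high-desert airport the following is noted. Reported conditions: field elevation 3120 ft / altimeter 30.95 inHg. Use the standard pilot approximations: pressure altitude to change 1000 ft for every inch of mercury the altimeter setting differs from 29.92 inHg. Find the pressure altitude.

Pressure correction = (29.92 − 30.95) × 1000 = -1030 ft.
Pressure altitude = 3120 + (-1030) = 2090 ft.

2090 ft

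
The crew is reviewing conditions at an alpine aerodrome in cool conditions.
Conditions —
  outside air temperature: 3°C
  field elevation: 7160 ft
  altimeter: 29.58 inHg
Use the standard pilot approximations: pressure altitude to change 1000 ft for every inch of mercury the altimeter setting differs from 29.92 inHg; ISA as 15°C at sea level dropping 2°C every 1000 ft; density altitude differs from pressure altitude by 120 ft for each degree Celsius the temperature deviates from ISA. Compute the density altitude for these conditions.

Pressure altitude = 7160 + (29.92 − 29.58) × 1000 = 7160 + (+340) = 7500 ft.
ISA temperature at 7500 ft = 15 − 2 × (7500/1000) = 0°C.
ISA deviation = 3 − 0 = +3°C.
Density altitude = 7500 + 120 × (3) = 7860 ft.

7860 ft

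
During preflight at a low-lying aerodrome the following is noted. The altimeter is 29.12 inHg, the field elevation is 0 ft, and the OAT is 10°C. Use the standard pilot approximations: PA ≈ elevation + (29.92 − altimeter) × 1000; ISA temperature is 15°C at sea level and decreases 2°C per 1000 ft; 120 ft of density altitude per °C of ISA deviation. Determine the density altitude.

392 ft

Pressure altitude = 0 + (29.92 − 29.12) × 1000 = 0 + (+800) = 800 ft.
ISA temperature at 800 ft = 15 − 2 × (800/1000) = 13.4°C.
ISA deviation = 10 − 13.4 = -3.4°C.
Density altitude = 800 + 120 × (-3.4) = 392 ft.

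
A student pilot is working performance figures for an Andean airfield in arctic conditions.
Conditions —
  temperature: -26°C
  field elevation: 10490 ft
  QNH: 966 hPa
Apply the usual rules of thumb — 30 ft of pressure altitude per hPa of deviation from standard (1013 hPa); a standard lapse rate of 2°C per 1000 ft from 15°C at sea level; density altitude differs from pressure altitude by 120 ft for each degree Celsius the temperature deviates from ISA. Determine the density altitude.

9836 ft

Pressure altitude = 10490 + (1013 − 966) × 30 = 10490 + (+1410) = 11900 ft.
ISA temperature at 11900 ft = 15 − 2 × (11900/1000) = -8.8°C.
ISA deviation = -26 − (-8.8) = -17.2°C.
Density altitude = 11900 + 120 × (-17.2) = 9836 ft.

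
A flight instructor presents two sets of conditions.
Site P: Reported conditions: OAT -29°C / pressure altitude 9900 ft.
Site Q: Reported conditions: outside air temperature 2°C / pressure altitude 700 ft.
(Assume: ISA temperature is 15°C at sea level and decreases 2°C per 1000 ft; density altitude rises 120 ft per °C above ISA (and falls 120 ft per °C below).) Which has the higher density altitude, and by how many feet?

Site P: ISA temp = -4.8°C, deviation -24.2°C, DA = 9900 + 120 × (-24.2) = 6996 ft.
Site Q: ISA temp = 13.6°C, deviation -11.6°C, DA = 700 + 120 × (-11.6) = -692 ft.
Site P is higher by 6996 − (-692) = 7688 ft.

Site P by 7688 ft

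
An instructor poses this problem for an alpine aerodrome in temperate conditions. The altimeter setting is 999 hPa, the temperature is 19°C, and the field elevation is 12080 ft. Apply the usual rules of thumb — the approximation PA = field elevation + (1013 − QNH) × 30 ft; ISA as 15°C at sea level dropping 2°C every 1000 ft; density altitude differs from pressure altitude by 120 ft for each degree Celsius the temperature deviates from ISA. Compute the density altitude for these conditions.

15980 ft

Pressure altitude = 12080 + (1013 − 999) × 30 = 12080 + (+420) = 12500 ft.
ISA temperature at 12500 ft = 15 − 2 × (12500/1000) = -10°C.
ISA deviation = 19 − (-10) = +29°C.
Density altitude = 12500 + 120 × (29) = 15980 ft.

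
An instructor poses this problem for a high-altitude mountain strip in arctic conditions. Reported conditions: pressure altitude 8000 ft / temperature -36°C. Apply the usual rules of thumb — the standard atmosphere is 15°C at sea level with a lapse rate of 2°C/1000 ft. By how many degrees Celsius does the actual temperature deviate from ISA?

ISA temperature at 8000 ft = 15 − 2 × (8000/1000) = -1°C.
Deviation = OAT − ISA = -36 − (-1) = -35°C.

ISA-35°C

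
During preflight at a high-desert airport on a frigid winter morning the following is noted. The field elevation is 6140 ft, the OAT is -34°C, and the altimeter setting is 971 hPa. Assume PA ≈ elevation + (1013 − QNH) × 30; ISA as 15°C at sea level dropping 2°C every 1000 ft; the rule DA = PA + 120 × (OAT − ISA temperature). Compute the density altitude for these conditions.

Pressure altitude = 6140 + (1013 − 971) × 30 = 6140 + (+1260) = 7400 ft.
ISA temperature at 7400 ft = 15 − 2 × (7400/1000) = 0.2°C.
ISA deviation = -34 − 0.2 = -34.2°C.
Density altitude = 7400 + 120 × (-34.2) = 3296 ft.

3296 ft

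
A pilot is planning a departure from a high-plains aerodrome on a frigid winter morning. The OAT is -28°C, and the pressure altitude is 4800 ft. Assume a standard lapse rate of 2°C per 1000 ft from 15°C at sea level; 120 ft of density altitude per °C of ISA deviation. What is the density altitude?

ISA temperature at 4800 ft = 15 − 2 × (4800/1000) = 5.4°C.
ISA deviation = -28 − 5.4 = -33.4°C.
Density altitude = 4800 + 120 × (-33.4) = 4800 + (-4008) = 792 ft.

792 ft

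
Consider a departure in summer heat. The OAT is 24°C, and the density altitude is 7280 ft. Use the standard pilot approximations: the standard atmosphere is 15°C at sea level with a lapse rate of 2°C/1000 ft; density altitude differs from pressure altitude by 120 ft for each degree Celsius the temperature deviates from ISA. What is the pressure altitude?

5000 ft

DA = PA + 120 × (OAT − (15 − 2·PA/1000)) = PA + 120·OAT − 1800 + 0.24·PA = 1.24·PA + 120·OAT − 1800.
So 1.24·PA = 7280 − 120 × 24 + 1800 = 6200.
PA = 6200 / 1.24 = 5000 ft.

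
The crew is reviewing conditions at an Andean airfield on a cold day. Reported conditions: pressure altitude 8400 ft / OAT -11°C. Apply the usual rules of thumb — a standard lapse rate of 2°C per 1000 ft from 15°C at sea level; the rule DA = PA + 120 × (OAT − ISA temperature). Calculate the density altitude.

ISA temperature at 8400 ft = 15 − 2 × (8400/1000) = -1.8°C.
ISA deviation = -11 − (-1.8) = -9.2°C.
Density altitude = 8400 + 120 × (-9.2) = 8400 + (-1104) = 7296 ft.

7296 ft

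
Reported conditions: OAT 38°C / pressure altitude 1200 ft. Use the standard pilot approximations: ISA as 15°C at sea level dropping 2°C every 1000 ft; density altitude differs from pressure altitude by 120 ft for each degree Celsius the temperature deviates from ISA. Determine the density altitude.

ISA temperature at 1200 ft = 15 − 2 × (1200/1000) = 12.6°C.
ISA deviation = 38 − 12.6 = +25.4°C.
Density altitude = 1200 + 120 × (25.4) = 1200 + (+3048) = 4248 ft.

4248 ft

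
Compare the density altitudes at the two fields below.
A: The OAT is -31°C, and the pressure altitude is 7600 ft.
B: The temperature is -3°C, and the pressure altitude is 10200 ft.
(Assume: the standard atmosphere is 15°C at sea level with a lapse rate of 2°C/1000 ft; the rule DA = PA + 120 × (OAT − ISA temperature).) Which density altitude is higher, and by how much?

B by 6584 ft

A: ISA temp = -0.2°C, deviation -30.8°C, DA = 7600 + 120 × (-30.8) = 3904 ft.
B: ISA temp = -5.4°C, deviation +2.4°C, DA = 10200 + 120 × 2.4 = 10488 ft.
B is higher by 10488 − 3904 = 6584 ft.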